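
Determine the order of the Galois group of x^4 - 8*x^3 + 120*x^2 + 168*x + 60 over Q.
12

The degree of the splitting field over Q equals the order of the Galois group, so first determine the group. The polynomial is an irreducible quartic over Q and its discriminant is 18011787264 = 134208^2, a perfect square, so the Galois group is contained in A_4. The resolvent cubic y^3 - 120*y^2 - 1584*y - 3264 is irreducible over Q. An irreducible resolvent with square discriminant gives A_4. The Galois group A_4 (4T4) has order 12, so the splitting field has degree 12 over Q.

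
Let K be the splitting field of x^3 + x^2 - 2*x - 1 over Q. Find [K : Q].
3

The degree of the splitting field over Q equals the order of the Galois group, so first determine the group. The polynomial is an irreducible cubic over Q and its discriminant is 49 = 7^2, a perfect square. For an irreducible cubic, a square discriminant forces the Galois group to be A_3, the cyclic group of order 3. The Galois group C_3 (3T1) has order 3, so the splitting field has degree 3 over Q.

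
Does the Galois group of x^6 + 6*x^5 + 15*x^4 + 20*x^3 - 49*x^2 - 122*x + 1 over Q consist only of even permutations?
No

The polynomial is irreducible of degree 6 over Q. Its discriminant is -3603718079512576, which is not a perfect square. A Galois group lies in the alternating group exactly when the discriminant is a square in Q, so the Galois group (S_4 x C_2) is not contained in A_6.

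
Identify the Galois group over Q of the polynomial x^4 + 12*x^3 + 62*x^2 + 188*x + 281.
The polynomial is an irreducible quartic over Q and its discriminant is 9437184 = 3072^2, a perfect square, so the Galois group is contained in A_4. The resolvent cubic y^3 - 62*y^2 + 1132*y - 6120 splits completely over Q, which gives the Klein four-group V_4.

V_4 (also written V4)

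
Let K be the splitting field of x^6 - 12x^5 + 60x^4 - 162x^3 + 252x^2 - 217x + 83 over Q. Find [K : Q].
720

The degree of the splitting field over Q equals the order of the Galois group, so first determine the group. The polynomial f is an irreducible sextic over Q, so G = Gal(f/Q) is one of the 16 transitive subgroups 6T1, ..., 6T16 of S_6. The discriminant of f is 49781, which is not a perfect square, so G is not contained in A_6. The transitive groups of degree 6 not contained in A_6 are: C_6 (6T1, order 6), S_3 (6T2, order 6), D_6 (6T3, order 12), C_3 x S_3 (6T5, order 18), A_4 x C_2 (6T6, order 24), S_4 (6T8, order 24), S_3 x S_3 (6T9, order 36), S_4 x C_2 (6T11, order 48), (S_3 x S_3) : C_2 (6T13, order 72), PGL(2,5) (6T14, order 120), S_6 (6T16, order 720). By Dedekind's theorem, for a prime p not dividing disc(f) the degrees of the irreducible factors of f mod p form the cycle type of an element of G. Factoring f modulo the 4 such primes p <= 7, each new pattern first appears at: mod 2: f = (x^6 + x + 1), pattern 6; mod 5: f = (x + 4)(x^5 + 4x^4 + 4x^3 + 2x^2 + 4x + 2), pattern 5+1; mod 7: f = (x^2 + 3x + 1)(x^4 + 6x^3 + 6x^2 + 3x + 6), pattern 4+2. No other pattern occurs in this range, so the set of observed cycle types is {6, 5+1, 4+2}. Among the candidates above, the only group containing elements of all these cycle types is S_6 (6T16); every other candidate lacks at least one of them. Hence G = S_6 (6T16), of order 720. The Galois group S_6 (6T16) has order 720, so the splitting field has degree 720 over Q.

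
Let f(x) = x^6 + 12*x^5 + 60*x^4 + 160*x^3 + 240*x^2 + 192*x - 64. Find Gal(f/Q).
6T3: D_6

The polynomial f is an irreducible sextic over Q, so G = Gal(f/Q) is one of the 16 transitive subgroups 6T1, ..., 6T16 of S_6. The discriminant of f is 1603087953297408, which is not a perfect square, so G is not contained in A_6. The transitive groups of degree 6 not contained in A_6 are: C_6 (6T1, order 6), S_3 (6T2, order 6), D_6 (6T3, order 12), C_3 x S_3 (6T5, order 18), A_4 x C_2 (6T6, order 24), S_4 (6T8, order 24), S_3 x S_3 (6T9, order 36), S_4 x C_2 (6T11, order 48), (S_3 x S_3) : C_2 (6T13, order 72), PGL(2,5) (6T14, order 120), S_6 (6T16, order 720). By Dedekind's theorem, for a prime p not dividing disc(f) the degrees of the irreducible factors of f mod p form the cycle type of an element of G. Factoring f modulo the 79 such primes p <= 419 (skipping 2, 3, which divide the discriminant), each new pattern first appears at: mod 5: f = (x^2 + x + 1)(x^2 + 2x + 3)(x^2 + 4x + 2), pattern 2+2+2; mod 7: f = (x^3 + 6x^2 + 5x + 4)(x^3 + 6x^2 + 5x + 5), pattern 3+3; mod 13: f = (x^6 + 12x^5 + 8x^4 + 4x^3 + 6x^2 + 10x + 1), pattern 6; mod 17: f = (x + 9)(x + 12)(x^2 + 11x + 16)(x^2 + 14x + 5), pattern 2+2+1+1; mod 31: f = (x + 6)(x + 9)(x + 13)(x + 22)(x + 26)(x + 29), pattern 1+1+1+1+1+1. No other pattern occurs in this range, so the set of observed cycle types is {2+2+2, 3+3, 6, 2+2+1+1, 1+1+1+1+1+1}. The candidates containing elements of all these cycle types are D_6 (6T3) of order 12, A_4 x C_2 (6T6) of order 24, S_3 x S_3 (6T9) of order 36, S_4 x C_2 (6T11) of order 48, (S_3 x S_3) : C_2 (6T13) of order 72, PGL(2,5) (6T14) of order 120, S_6 (6T16) of order 720; the others are excluded. The observed types are precisely the cycle types that occur in D_6 (6T3). Each of the other remaining candidates has further cycle types, and by the Chebotarev density theorem the matching factorization patterns would occur for a proportion of primes equal to their share of the group: A_4 x C_2 (6T6) additionally contains elements of type 2+1+1+1+1 (3 of its 24 elements, about 12% of primes); S_3 x S_3 (6T9) additionally contains elements of type 3+1+1+1 (4 of its 36 elements, about 11% of primes); S_4 x C_2 (6T11) additionally contains elements of type 4+2, 4+1+1, 2+1+1+1+1 (15 of its 48 elements, about 31% of primes); (S_3 x S_3) : C_2 (6T13) additionally contains elements of type 4+2, 3+2+1, 3+1+1+1, 2+1+1+1+1 (40 of its 72 elements, about 56% of primes); PGL(2,5) (6T14) additionally contains elements of type 5+1, 4+1+1 (54 of its 120 elements, about 45% of primes); S_6 (6T16) additionally contains elements of type 5+1, 4+2, 4+1+1, 3+2+1, 3+1+1+1, 2+1+1+1+1 (499 of its 720 elements, about 69% of primes). None of the 79 primes tested shows any such pattern (for each of these groups the chance of that is below 10^-4), which rules them out. Hence G = D_6 (6T3), of order 12.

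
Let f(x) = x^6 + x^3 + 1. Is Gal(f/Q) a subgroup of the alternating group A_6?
The polynomial is irreducible of degree 6 over Q. Its discriminant is -19683, which is not a perfect square. A Galois group lies in the alternating group exactly when the discriminant is a square in Q, so the Galois group (C_6) is not contained in A_6.

No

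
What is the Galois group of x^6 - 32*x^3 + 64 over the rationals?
The polynomial f is an irreducible sextic over Q, so G = Gal(f/Q) is one of the 16 transitive subgroups 6T1, ..., 6T16 of S_6. The discriminant of f is 1352605460594688, which is not a perfect square, so G is not contained in A_6. The transitive groups of degree 6 not contained in A_6 are: C_6 (6T1, order 6), S_3 (6T2, order 6), D_6 (6T3, order 12), C_3 x S_3 (6T5, order 18), A_4 x C_2 (6T6, order 24), S_4 (6T8, order 24), S_3 x S_3 (6T9, order 36), S_4 x C_2 (6T11, order 48), (S_3 x S_3) : C_2 (6T13, order 72), PGL(2,5) (6T14, order 120), S_6 (6T16, order 720). By Dedekind's theorem, for a prime p not dividing disc(f) the degrees of the irreducible factors of f mod p form the cycle type of an element of G. Factoring f modulo the 79 such primes p <= 419 (skipping 2, 3, which divide the discriminant), each new pattern first appears at: mod 5: f = (x^6 + 3x^3 + 4), pattern 6; mod 7: f = (x^2 + x + 4)(x^2 + 2x + 2)(x^2 + 4x + 1), pattern 2+2+2; mod 11: f = (x + 7)(x + 10)(x^2 + x + 1)(x^2 + 4x + 5), pattern 2+2+1+1; mod 13: f = (x^3 + 3)(x^3 + 4), pattern 3+3; mod 97: f = (x + 1)(x + 4)(x + 35)(x + 43)(x + 50)(x + 61), pattern 1+1+1+1+1+1. No other pattern occurs in this range, so the set of observed cycle types is {6, 2+2+2, 2+2+1+1, 3+3, 1+1+1+1+1+1}. The candidates containing elements of all these cycle types are D_6 (6T3) of order 12, A_4 x C_2 (6T6) of order 24, S_3 x S_3 (6T9) of order 36, S_4 x C_2 (6T11) of order 48, (S_3 x S_3) : C_2 (6T13) of order 72, PGL(2,5) (6T14) of order 120, S_6 (6T16) of order 720; the others are excluded. The observed types are precisely the cycle types that occur in D_6 (6T3). Each of the other remaining candidates has further cycle types, and by the Chebotarev density theorem the matching factorization patterns would occur for a proportion of primes equal to their share of the group: A_4 x C_2 (6T6) additionally contains elements of type 2+1+1+1+1 (3 of its 24 elements, about 12% of primes); S_3 x S_3 (6T9) additionally contains elements of type 3+1+1+1 (4 of its 36 elements, about 11% of primes); S_4 x C_2 (6T11) additionally contains elements of type 4+2, 4+1+1, 2+1+1+1+1 (15 of its 48 elements, about 31% of primes); (S_3 x S_3) : C_2 (6T13) additionally contains elements of type 4+2, 3+2+1, 3+1+1+1, 2+1+1+1+1 (40 of its 72 elements, about 56% of primes); PGL(2,5) (6T14) additionally contains elements of type 5+1, 4+1+1 (54 of its 120 elements, about 45% of primes); S_6 (6T16) additionally contains elements of type 5+1, 4+2, 4+1+1, 3+2+1, 3+1+1+1, 2+1+1+1+1 (499 of its 720 elements, about 69% of primes). None of the 79 primes tested shows any such pattern (for each of these groups the chance of that is below 10^-4), which rules them out. Hence G = D_6 (6T3), of order 12.

D_6, the dihedral group of order 12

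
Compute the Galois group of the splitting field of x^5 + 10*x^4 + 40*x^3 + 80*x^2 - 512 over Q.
The polynomial f is an irreducible quintic over Q, so G = Gal(f/Q) is a transitive subgroup of S_5: one of C_5 (5T1, order 5), D_5 (5T2, order 10), F_20 (5T3, order 20), A_5 (5T4, order 60) or S_5 (5T5, order 120). The discriminant of f is 67108864000000 = 8192000^2, a perfect square, so G is contained in A_5. The transitive groups of degree 5 contained in A_5 are: C_5 (5T1, order 5), D_5 (5T2, order 10), A_5 (5T4, order 60). By Dedekind's theorem, for a prime p not dividing disc(f) the degrees of the irreducible factors of f mod p form the cycle type of an element of G. Factoring f modulo the 23 such primes p <= 97 (skipping 2, 5, which divide the discriminant), each new pattern first appears at: mod 3: f = (x + 2)(x^2 + 1)(x^2 + 2x + 2), pattern 2+2+1; mod 7: f = (x^5 + 3x^4 + 5x^3 + 3x^2 + 6), pattern 5. No other pattern occurs in this range, so the set of observed cycle types is {2+2+1, 5}. The candidates containing elements of all these cycle types are D_5 (5T2) of order 10, A_5 (5T4) of order 60; the others are excluded. The observed types are precisely the cycle types that occur in D_5 (5T2) (apart from the identity). Each of the other remaining candidates has further cycle types, and by the Chebotarev density theorem the matching factorization patterns would occur for a proportion of primes equal to their share of the group: A_5 (5T4) additionally contains elements of type 3+1+1 (20 of its 60 elements, about 33% of primes). None of the 23 primes tested shows any such pattern (for each of these groups the chance of that is below 10^-4), which rules them out. Hence G = D_5 (5T2), of order 10.

D_5 (order 10)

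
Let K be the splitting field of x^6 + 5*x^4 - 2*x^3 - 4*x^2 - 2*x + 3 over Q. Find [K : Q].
The degree of the splitting field over Q equals the order of the Galois group, so first determine the group. The polynomial f is an irreducible sextic over Q, so G = Gal(f/Q) is one of the 16 transitive subgroups 6T1, ..., 6T16 of S_6. The discriminant of f is -84198976, which is not a perfect square, so G is not contained in A_6. The transitive groups of degree 6 not contained in A_6 are: C_6 (6T1, order 6), S_3 (6T2, order 6), D_6 (6T3, order 12), C_3 x S_3 (6T5, order 18), A_4 x C_2 (6T6, order 24), S_4 (6T8, order 24), S_3 x S_3 (6T9, order 36), S_4 x C_2 (6T11, order 48), (S_3 x S_3) : C_2 (6T13, order 72), PGL(2,5) (6T14, order 120), S_6 (6T16, order 720). By Dedekind's theorem, for a prime p not dividing disc(f) the degrees of the irreducible factors of f mod p form the cycle type of an element of G. Factoring f modulo the 17 such primes p <= 71 (skipping 2, 31, 37, which divide the discriminant), each new pattern first appears at: mod 3: f = (x)(x + 1)(x^4 + 2x^3 + x + 1), pattern 4+1+1; mod 5: f = (x^3 + 2x^2 + 4x + 4)(x^3 + 3x^2 + 2), pattern 3+3; mod 7: f = (x^6 + 5x^4 + 5x^3 + 3x^2 + 5x + 3), pattern 6; mod 11: f = (x^2 + 1)(x^2 + 4x + 2)(x^2 + 7x + 7), pattern 2+2+2; mod 13: f = (x^2 + 12x + 5)(x^4 + x^3 + x^2 + 7x + 11), pattern 4+2; mod 47: f = (x + 6)(x + 36)(x + 37)(x + 38)(x^2 + 24x + 39), pattern 2+1+1+1+1; mod 53: f = (x + 13)(x + 21)(x^2 + 29x + 26)(x^2 + 43x + 39), pattern 2+2+1+1. No other pattern occurs in this range, so the set of observed cycle types is {4+1+1, 3+3, 6, 2+2+2, 4+2, 2+1+1+1+1, 2+2+1+1}. The candidates containing elements of all these cycle types are S_4 x C_2 (6T11) of order 48, S_6 (6T16) of order 720; the others are excluded. The observed types are precisely the cycle types that occur in S_4 x C_2 (6T11) (apart from the identity). Each of the other remaining candidates has further cycle types, and by the Chebotarev density theorem the matching factorization patterns would occur for a proportion of primes equal to their share of the group: S_6 (6T16) additionally contains elements of type 5+1, 3+2+1, 3+1+1+1 (304 of its 720 elements, about 42% of primes). None of the 17 primes tested shows any such pattern (for each of these groups the chance of that is below 10^-4), which rules them out. Hence G = S_4 x C_2 (6T11), of order 48. The Galois group S_4 x C_2 (6T11) has order 48, so the splitting field has degree 48 over Q.

48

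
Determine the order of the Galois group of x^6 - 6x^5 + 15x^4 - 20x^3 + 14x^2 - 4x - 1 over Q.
24

The degree of the splitting field over Q equals the order of the Galois group, so first determine the group. The polynomial f is an irreducible sextic over Q, so G = Gal(f/Q) is one of the 16 transitive subgroups 6T1, ..., 6T16 of S_6. The discriminant of f is 33856 = 184^2, a perfect square, so G is contained in A_6. The transitive groups of degree 6 contained in A_6 are: A_4 (6T4, order 12), S_4 (6T7, order 24), (C_3 x C_3) : C_4 (6T10, order 36), PSL(2,5) (6T12, order 60), A_6 (6T15, order 360). By Dedekind's theorem, for a prime p not dividing disc(f) the degrees of the irreducible factors of f mod p form the cycle type of an element of G. Factoring f modulo the 79 such primes p <= 419 (skipping 2, 23, which divide the discriminant), each new pattern first appears at: mod 3: f = (x^3 + x^2 + 2)(x^3 + 2x^2 + x + 1), pattern 3+3; mod 5: f = (x^2 + 3x + 4)(x^4 + x^3 + 3x^2 + 2x + 1), pattern 4+2; mod 19: f = (x + 4)(x + 13)(x^2 + 7x + 7)(x^2 + 8x + 6), pattern 2+2+1+1; mod 223: f = (x + 15)(x + 56)(x + 77)(x + 144)(x + 165)(x + 206), pattern 1+1+1+1+1+1. No other pattern occurs in this range, so the set of observed cycle types is {3+3, 4+2, 2+2+1+1, 1+1+1+1+1+1}. The candidates containing elements of all these cycle types are S_4 (6T7) of order 24, (C_3 x C_3) : C_4 (6T10) of order 36, A_6 (6T15) of order 360; the others are excluded. The observed types are precisely the cycle types that occur in S_4 (6T7). Each of the other remaining candidates has further cycle types, and by the Chebotarev density theorem the matching factorization patterns would occur for a proportion of primes equal to their share of the group: (C_3 x C_3) : C_4 (6T10) additionally contains elements of type 3+1+1+1 (4 of its 36 elements, about 11% of primes); A_6 (6T15) additionally contains elements of type 5+1, 3+1+1+1 (184 of its 360 elements, about 51% of primes). None of the 79 primes tested shows any such pattern (for each of these groups the chance of that is below 10^-4), which rules them out. Hence G = S_4 (6T7), of order 24. The Galois group S_4 (6T7) has order 24, so the splitting field has degree 24 over Q.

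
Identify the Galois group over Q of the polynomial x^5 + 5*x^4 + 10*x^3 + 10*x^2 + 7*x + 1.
S_5 (also written S5)

The polynomial f is an irreducible quintic over Q, so G = Gal(f/Q) is a transitive subgroup of S_5: one of C_5 (5T1, order 5), D_5 (5T2, order 10), F_20 (5T3, order 20), A_5 (5T4, order 60) or S_5 (5T5, order 120). The discriminant of f is 58192, which is not a perfect square, so G is not contained in A_5. The transitive groups of degree 5 not contained in A_5 are: F_20 (5T3, order 20), S_5 (5T5, order 120). By Dedekind's theorem, for a prime p not dividing disc(f) the degrees of the irreducible factors of f mod p form the cycle type of an element of G. Factoring f modulo the 5 such primes p <= 13 (skipping 2, which divides the discriminant), each new pattern first appears at: mod 3: f = (x^5 + 2x^4 + x^3 + x^2 + x + 1), pattern 5; mod 5: f = (x + 2)(x^4 + 3x^3 + 4x^2 + 2x + 3), pattern 4+1; mod 13: f = (x + 9)(x + 11)(x^3 + 11x^2 + 3x + 5), pattern 3+1+1. No other pattern occurs in this range, so the set of observed cycle types is {5, 4+1, 3+1+1}. Among the candidates above, the only group containing elements of all these cycle types is S_5 (5T5) — F_20 (5T3) lacks at least one of them. Hence G = S_5 (5T5), of order 120.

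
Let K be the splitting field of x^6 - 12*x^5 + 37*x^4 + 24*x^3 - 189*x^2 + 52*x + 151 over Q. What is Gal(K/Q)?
S_3

The polynomial f is an irreducible sextic over Q, so G = Gal(f/Q) is one of the 16 transitive subgroups 6T1, ..., 6T16 of S_6. The discriminant of f is 870211913777152, which is not a perfect square, so G is not contained in A_6. The transitive groups of degree 6 not contained in A_6 are: C_6 (6T1, order 6), S_3 (6T2, order 6), D_6 (6T3, order 12), C_3 x S_3 (6T5, order 18), A_4 x C_2 (6T6, order 24), S_4 (6T8, order 24), S_3 x S_3 (6T9, order 36), S_4 x C_2 (6T11, order 48), (S_3 x S_3) : C_2 (6T13, order 72), PGL(2,5) (6T14, order 120), S_6 (6T16, order 720). By Dedekind's theorem, for a prime p not dividing disc(f) the degrees of the irreducible factors of f mod p form the cycle type of an element of G. Factoring f modulo the 23 such primes p <= 97 (skipping 2, 37, which divide the discriminant), each new pattern first appears at: mod 3: f = (x^3 + x^2 + 2)(x^3 + 2x^2 + 2x + 2), pattern 3+3; mod 5: f = (x^2 + x + 2)(x^2 + 3x + 4)(x^2 + 4x + 2), pattern 2+2+2; mod 67: f = (x + 3)(x + 4)(x + 28)(x + 35)(x + 59)(x + 60), pattern 1+1+1+1+1+1. No other pattern occurs in this range, so the set of observed cycle types is {3+3, 2+2+2, 1+1+1+1+1+1}. The candidates containing elements of all these cycle types are C_6 (6T1) of order 6, S_3 (6T2) of order 6, D_6 (6T3) of order 12, C_3 x S_3 (6T5) of order 18, A_4 x C_2 (6T6) of order 24, S_4 (6T8) of order 24, S_3 x S_3 (6T9) of order 36, S_4 x C_2 (6T11) of order 48, (S_3 x S_3) : C_2 (6T13) of order 72, PGL(2,5) (6T14) of order 120, S_6 (6T16) of order 720; the others are excluded. The observed types are precisely the cycle types that occur in S_3 (6T2). Each of the other remaining candidates has further cycle types, and by the Chebotarev density theorem the matching factorization patterns would occur for a proportion of primes equal to their share of the group: C_6 (6T1) additionally contains elements of type 6 (2 of its 6 elements, about 33% of primes); D_6 (6T3) additionally contains elements of type 6, 2+2+1+1 (5 of its 12 elements, about 42% of primes); C_3 x S_3 (6T5) additionally contains elements of type 6, 3+1+1+1 (10 of its 18 elements, about 56% of primes); A_4 x C_2 (6T6) additionally contains elements of type 6, 2+2+1+1, 2+1+1+1+1 (14 of its 24 elements, about 58% of primes); S_4 (6T8) additionally contains elements of type 4+1+1, 2+2+1+1 (9 of its 24 elements, about 38% of primes); S_3 x S_3 (6T9) additionally contains elements of type 6, 3+1+1+1, 2+2+1+1 (25 of its 36 elements, about 69% of primes); S_4 x C_2 (6T11) additionally contains elements of type 6, 4+2, 4+1+1, 2+2+1+1, 2+1+1+1+1 (32 of its 48 elements, about 67% of primes); (S_3 x S_3) : C_2 (6T13) additionally contains elements of type 6, 4+2, 3+2+1, 3+1+1+1, 2+2+1+1, 2+1+1+1+1 (61 of its 72 elements, about 85% of primes); PGL(2,5) (6T14) additionally contains elements of type 6, 5+1, 4+1+1, 2+2+1+1 (89 of its 120 elements, about 74% of primes); S_6 (6T16) additionally contains elements of type 6, 5+1, 4+2, 4+1+1, 3+2+1, 3+1+1+1, 2+2+1+1, 2+1+1+1+1 (664 of its 720 elements, about 92% of primes). None of the 23 primes tested shows any such pattern (for each of these groups the chance of that is below 10^-4), which rules them out. Hence G = S_3 (6T2), of order 6.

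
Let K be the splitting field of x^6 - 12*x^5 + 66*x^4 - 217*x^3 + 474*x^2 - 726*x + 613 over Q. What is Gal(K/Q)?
The polynomial f is an irreducible sextic over Q, so G = Gal(f/Q) is one of the 16 transitive subgroups 6T1, ..., 6T16 of S_6. The discriminant of f is -1691782213203, which is not a perfect square, so G is not contained in A_6. The transitive groups of degree 6 not contained in A_6 are: C_6 (6T1, order 6), S_3 (6T2, order 6), D_6 (6T3, order 12), C_3 x S_3 (6T5, order 18), A_4 x C_2 (6T6, order 24), S_4 (6T8, order 24), S_3 x S_3 (6T9, order 36), S_4 x C_2 (6T11, order 48), (S_3 x S_3) : C_2 (6T13, order 72), PGL(2,5) (6T14, order 120), S_6 (6T16, order 720). By Dedekind's theorem, for a prime p not dividing disc(f) the degrees of the irreducible factors of f mod p form the cycle type of an element of G. Factoring f modulo the 37 such primes p <= 173 (skipping 3, 73, 127, which divide the discriminant), each new pattern first appears at: mod 2: f = (x^6 + x^3 + 1), pattern 6; mod 7: f = (x^3 + x^2 + 1)(x^3 + x^2 + 2x + 4), pattern 3+3; mod 17: f = (x^2 + 2x + 6)(x^2 + 6x + 3)(x^2 + 14x + 1), pattern 2+2+2; mod 19: f = (x + 1)(x + 2)(x + 3)(x + 8)(x + 14)(x + 17), pattern 1+1+1+1+1+1. No other pattern occurs in this range, so the set of observed cycle types is {6, 3+3, 2+2+2, 1+1+1+1+1+1}. The candidates containing elements of all these cycle types are C_6 (6T1) of order 6, D_6 (6T3) of order 12, C_3 x S_3 (6T5) of order 18, A_4 x C_2 (6T6) of order 24, S_3 x S_3 (6T9) of order 36, S_4 x C_2 (6T11) of order 48, (S_3 x S_3) : C_2 (6T13) of order 72, PGL(2,5) (6T14) of order 120, S_6 (6T16) of order 720; the others are excluded. The observed types are precisely the cycle types that occur in C_6 (6T1). Each of the other remaining candidates has further cycle types, and by the Chebotarev density theorem the matching factorization patterns would occur for a proportion of primes equal to their share of the group: D_6 (6T3) additionally contains elements of type 2+2+1+1 (3 of its 12 elements, about 25% of primes); C_3 x S_3 (6T5) additionally contains elements of type 3+1+1+1 (4 of its 18 elements, about 22% of primes); A_4 x C_2 (6T6) additionally contains elements of type 2+2+1+1, 2+1+1+1+1 (6 of its 24 elements, about 25% of primes); S_3 x S_3 (6T9) additionally contains elements of type 3+1+1+1, 2+2+1+1 (13 of its 36 elements, about 36% of primes); S_4 x C_2 (6T11) additionally contains elements of type 4+2, 4+1+1, 2+2+1+1, 2+1+1+1+1 (24 of its 48 elements, about 50% of primes); (S_3 x S_3) : C_2 (6T13) additionally contains elements of type 4+2, 3+2+1, 3+1+1+1, 2+2+1+1, 2+1+1+1+1 (49 of its 72 elements, about 68% of primes); PGL(2,5) (6T14) additionally contains elements of type 5+1, 4+1+1, 2+2+1+1 (69 of its 120 elements, about 58% of primes); S_6 (6T16) additionally contains elements of type 5+1, 4+2, 4+1+1, 3+2+1, 3+1+1+1, 2+2+1+1, 2+1+1+1+1 (544 of its 720 elements, about 76% of primes). None of the 37 primes tested shows any such pattern (for each of these groups the chance of that is below 10^-4), which rules them out. Hence G = C_6 (6T1), of order 6.

C_6, the cyclic group of order 6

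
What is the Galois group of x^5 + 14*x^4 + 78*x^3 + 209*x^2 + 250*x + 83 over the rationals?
The polynomial f is an irreducible quintic over Q, so G = Gal(f/Q) is a transitive subgroup of S_5: one of C_5 (5T1, order 5), D_5 (5T2, order 10), F_20 (5T3, order 20), A_5 (5T4, order 60) or S_5 (5T5, order 120). The discriminant of f is 373321 = 611^2, a perfect square, so G is contained in A_5. The transitive groups of degree 5 contained in A_5 are: C_5 (5T1, order 5), D_5 (5T2, order 10), A_5 (5T4, order 60). By Dedekind's theorem, for a prime p not dividing disc(f) the degrees of the irreducible factors of f mod p form the cycle type of an element of G. Factoring f modulo the 23 such primes p <= 97 (skipping 13, 47, which divide the discriminant), each new pattern first appears at: mod 2: f = (x^5 + x^2 + 1), pattern 5; mod 5: f = (x + 4)(x^2 + 2x + 3)(x^2 + 3x + 4), pattern 2+2+1; mod 83: f = (x)(x + 8)(x + 16)(x + 77)(x + 79), pattern 1+1+1+1+1. No other pattern occurs in this range, so the set of observed cycle types is {5, 2+2+1, 1+1+1+1+1}. The candidates containing elements of all these cycle types are D_5 (5T2) of order 10, A_5 (5T4) of order 60; the others are excluded. The observed types are precisely the cycle types that occur in D_5 (5T2). Each of the other remaining candidates has further cycle types, and by the Chebotarev density theorem the matching factorization patterns would occur for a proportion of primes equal to their share of the group: A_5 (5T4) additionally contains elements of type 3+1+1 (20 of its 60 elements, about 33% of primes). None of the 23 primes tested shows any such pattern (for each of these groups the chance of that is below 10^-4), which rules them out. Hence G = D_5 (5T2), of order 10.

D_5 (order 10)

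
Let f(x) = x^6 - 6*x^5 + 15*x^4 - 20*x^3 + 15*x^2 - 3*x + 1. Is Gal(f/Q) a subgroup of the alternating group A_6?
The polynomial is irreducible of degree 6 over Q. Its discriminant is -9059283, which is not a perfect square. A Galois group lies in the alternating group exactly when the discriminant is a square in Q, so the Galois group ((S_3 x S_3) : C_2) is not contained in A_6.

No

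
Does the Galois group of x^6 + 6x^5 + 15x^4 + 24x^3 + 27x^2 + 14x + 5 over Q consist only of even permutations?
No

The polynomial is irreducible of degree 6 over Q. Its discriminant is -82751488, which is not a perfect square. A Galois group lies in the alternating group exactly when the discriminant is a square in Q, so the Galois group (S_6) is not contained in A_6.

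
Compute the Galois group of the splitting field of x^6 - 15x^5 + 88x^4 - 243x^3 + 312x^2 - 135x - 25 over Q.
The polynomial f is an irreducible sextic over Q, so G = Gal(f/Q) is one of the 16 transitive subgroups 6T1, ..., 6T16 of S_6. The discriminant of f is 54786284800, which is not a perfect square, so G is not contained in A_6. The transitive groups of degree 6 not contained in A_6 are: C_6 (6T1, order 6), S_3 (6T2, order 6), D_6 (6T3, order 12), C_3 x S_3 (6T5, order 18), A_4 x C_2 (6T6, order 24), S_4 (6T8, order 24), S_3 x S_3 (6T9, order 36), S_4 x C_2 (6T11, order 48), (S_3 x S_3) : C_2 (6T13, order 72), PGL(2,5) (6T14, order 120), S_6 (6T16, order 720). By Dedekind's theorem, for a prime p not dividing disc(f) the degrees of the irreducible factors of f mod p form the cycle type of an element of G. Factoring f modulo the 22 such primes p <= 101 (skipping 2, 5, 13, 37, which divide the discriminant), each new pattern first appears at: mod 3: f = (x^3 + x^2 + x + 2)(x^3 + 2x^2 + x + 1), pattern 3+3; mod 17: f = (x + 2)(x + 16)(x^4 + x^3 + 4x^2 + 10x + 4), pattern 4+1+1; mod 31: f = (x^2 + 3x + 28)(x^2 + 19x + 24)(x^2 + 25x + 18), pattern 2+2+2; mod 67: f = (x + 14)(x + 23)(x^2 + 31x + 22)(x^2 + 51x + 20), pattern 2+2+1+1. No other pattern occurs in this range, so the set of observed cycle types is {3+3, 4+1+1, 2+2+2, 2+2+1+1}. The candidates containing elements of all these cycle types are S_4 (6T8) of order 24, S_4 x C_2 (6T11) of order 48, PGL(2,5) (6T14) of order 120, S_6 (6T16) of order 720; the others are excluded. The observed types are precisely the cycle types that occur in S_4 (6T8) (apart from the identity). Each of the other remaining candidates has further cycle types, and by the Chebotarev density theorem the matching factorization patterns would occur for a proportion of primes equal to their share of the group: S_4 x C_2 (6T11) additionally contains elements of type 6, 4+2, 2+1+1+1+1 (17 of its 48 elements, about 35% of primes); PGL(2,5) (6T14) additionally contains elements of type 6, 5+1 (44 of its 120 elements, about 37% of primes); S_6 (6T16) additionally contains elements of type 6, 5+1, 4+2, 3+2+1, 3+1+1+1, 2+1+1+1+1 (529 of its 720 elements, about 73% of primes). None of the 22 primes tested shows any such pattern (for each of these groups the chance of that is below 10^-4), which rules them out. Hence G = S_4 (6T8), of order 24.

S_4 (also written S4-)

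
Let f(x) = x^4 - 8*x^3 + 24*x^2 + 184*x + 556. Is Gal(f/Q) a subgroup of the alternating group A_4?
Yes

The polynomial is irreducible of degree 4 over Q. Its discriminant is 176319369216 = 419904^2, a perfect square. A Galois group lies in the alternating group exactly when the discriminant is a square in Q, so the Galois group (A_4) is contained in A_4.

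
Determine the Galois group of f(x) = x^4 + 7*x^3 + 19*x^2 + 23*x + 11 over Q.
The polynomial is an irreducible quartic over Q and its discriminant is 125, which is not a perfect square, so the Galois group is not contained in A_4. The resolvent cubic y^3 - 19*y^2 + 117*y - 232 has exactly one rational root, so the Galois group is C_4 or D_4. The quartic becomes reducible over Q(sqrt(disc)), so the group is C_4.

4T1: C_4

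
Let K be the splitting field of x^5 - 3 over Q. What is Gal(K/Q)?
The polynomial f is an irreducible quintic over Q, so G = Gal(f/Q) is a transitive subgroup of S_5: one of C_5 (5T1, order 5), D_5 (5T2, order 10), F_20 (5T3, order 20), A_5 (5T4, order 60) or S_5 (5T5, order 120). The discriminant of f is 253125, which is not a perfect square, so G is not contained in A_5. The transitive groups of degree 5 not contained in A_5 are: F_20 (5T3, order 20), S_5 (5T5, order 120). By Dedekind's theorem, for a prime p not dividing disc(f) the degrees of the irreducible factors of f mod p form the cycle type of an element of G. Factoring f modulo the 18 such primes p <= 71 (skipping 3, 5, which divide the discriminant), each new pattern first appears at: mod 2: f = (x + 1)(x^4 + x^3 + x^2 + x + 1), pattern 4+1; mod 11: f = (x^5 + 8), pattern 5; mod 19: f = (x + 9)(x^2 + 12x + 5)(x^2 + 17x + 5), pattern 2+2+1; mod 41: f = (x + 3)(x + 7)(x + 13)(x + 29)(x + 30), pattern 1+1+1+1+1. No other pattern occurs in this range, so the set of observed cycle types is {4+1, 5, 2+2+1, 1+1+1+1+1}. The candidates containing elements of all these cycle types are F_20 (5T3) of order 20, S_5 (5T5) of order 120; the others are excluded. The observed types are precisely the cycle types that occur in F_20 (5T3). Each of the other remaining candidates has further cycle types, and by the Chebotarev density theorem the matching factorization patterns would occur for a proportion of primes equal to their share of the group: S_5 (5T5) additionally contains elements of type 3+2, 3+1+1, 2+1+1+1 (50 of its 120 elements, about 42% of primes). None of the 18 primes tested shows any such pattern (for each of these groups the chance of that is below 10^-4), which rules them out. Hence G = F_20 (5T3), of order 20.

F_20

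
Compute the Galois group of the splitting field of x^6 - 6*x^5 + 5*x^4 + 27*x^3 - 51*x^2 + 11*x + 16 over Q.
PSL(2,5) (also written A5(6))

The polynomial f is an irreducible sextic over Q, so G = Gal(f/Q) is one of the 16 transitive subgroups 6T1, ..., 6T16 of S_6. The discriminant of f is 30991489 = 5567^2, a perfect square, so G is contained in A_6. The transitive groups of degree 6 contained in A_6 are: A_4 (6T4, order 12), S_4 (6T7, order 24), (C_3 x C_3) : C_4 (6T10, order 36), PSL(2,5) (6T12, order 60), A_6 (6T15, order 360). By Dedekind's theorem, for a prime p not dividing disc(f) the degrees of the irreducible factors of f mod p form the cycle type of an element of G. Factoring f modulo the 21 such primes p <= 79 (skipping 19, which divides the discriminant), each new pattern first appears at: mod 2: f = (x)(x^5 + x^3 + x^2 + x + 1), pattern 5+1; mod 7: f = (x^3 + 2x^2 + 4x + 5)(x^3 + 6x^2 + 3x + 6), pattern 3+3; mod 61: f = (x + 1)(x + 23)(x^2 + 44x + 55)(x^2 + 48x + 60), pattern 2+2+1+1. No other pattern occurs in this range, so the set of observed cycle types is {5+1, 3+3, 2+2+1+1}. The candidates containing elements of all these cycle types are PSL(2,5) (6T12) of order 60, A_6 (6T15) of order 360; the others are excluded. The observed types are precisely the cycle types that occur in PSL(2,5) (6T12) (apart from the identity). Each of the other remaining candidates has further cycle types, and by the Chebotarev density theorem the matching factorization patterns would occur for a proportion of primes equal to their share of the group: A_6 (6T15) additionally contains elements of type 4+2, 3+1+1+1 (130 of its 360 elements, about 36% of primes). None of the 21 primes tested shows any such pattern (for each of these groups the chance of that is below 10^-4), which rules them out. Hence G = PSL(2,5) (6T12), of order 60.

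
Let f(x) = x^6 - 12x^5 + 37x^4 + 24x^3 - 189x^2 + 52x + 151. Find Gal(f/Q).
The polynomial f is an irreducible sextic over Q, so G = Gal(f/Q) is one of the 16 transitive subgroups 6T1, ..., 6T16 of S_6. The discriminant of f is 870211913777152, which is not a perfect square, so G is not contained in A_6. The transitive groups of degree 6 not contained in A_6 are: C_6 (6T1, order 6), S_3 (6T2, order 6), D_6 (6T3, order 12), C_3 x S_3 (6T5, order 18), A_4 x C_2 (6T6, order 24), S_4 (6T8, order 24), S_3 x S_3 (6T9, order 36), S_4 x C_2 (6T11, order 48), (S_3 x S_3) : C_2 (6T13, order 72), PGL(2,5) (6T14, order 120), S_6 (6T16, order 720). By Dedekind's theorem, for a prime p not dividing disc(f) the degrees of the irreducible factors of f mod p form the cycle type of an element of G. Factoring f modulo the 23 such primes p <= 97 (skipping 2, 37, which divide the discriminant), each new pattern first appears at: mod 3: f = (x^3 + x^2 + 2)(x^3 + 2x^2 + 2x + 2), pattern 3+3; mod 5: f = (x^2 + x + 2)(x^2 + 3x + 4)(x^2 + 4x + 2), pattern 2+2+2; mod 67: f = (x + 3)(x + 4)(x + 28)(x + 35)(x + 59)(x + 60), pattern 1+1+1+1+1+1. No other pattern occurs in this range, so the set of observed cycle types is {3+3, 2+2+2, 1+1+1+1+1+1}. The candidates containing elements of all these cycle types are C_6 (6T1) of order 6, S_3 (6T2) of order 6, D_6 (6T3) of order 12, C_3 x S_3 (6T5) of order 18, A_4 x C_2 (6T6) of order 24, S_4 (6T8) of order 24, S_3 x S_3 (6T9) of order 36, S_4 x C_2 (6T11) of order 48, (S_3 x S_3) : C_2 (6T13) of order 72, PGL(2,5) (6T14) of order 120, S_6 (6T16) of order 720; the others are excluded. The observed types are precisely the cycle types that occur in S_3 (6T2). Each of the other remaining candidates has further cycle types, and by the Chebotarev density theorem the matching factorization patterns would occur for a proportion of primes equal to their share of the group: C_6 (6T1) additionally contains elements of type 6 (2 of its 6 elements, about 33% of primes); D_6 (6T3) additionally contains elements of type 6, 2+2+1+1 (5 of its 12 elements, about 42% of primes); C_3 x S_3 (6T5) additionally contains elements of type 6, 3+1+1+1 (10 of its 18 elements, about 56% of primes); A_4 x C_2 (6T6) additionally contains elements of type 6, 2+2+1+1, 2+1+1+1+1 (14 of its 24 elements, about 58% of primes); S_4 (6T8) additionally contains elements of type 4+1+1, 2+2+1+1 (9 of its 24 elements, about 38% of primes); S_3 x S_3 (6T9) additionally contains elements of type 6, 3+1+1+1, 2+2+1+1 (25 of its 36 elements, about 69% of primes); S_4 x C_2 (6T11) additionally contains elements of type 6, 4+2, 4+1+1, 2+2+1+1, 2+1+1+1+1 (32 of its 48 elements, about 67% of primes); (S_3 x S_3) : C_2 (6T13) additionally contains elements of type 6, 4+2, 3+2+1, 3+1+1+1, 2+2+1+1, 2+1+1+1+1 (61 of its 72 elements, about 85% of primes); PGL(2,5) (6T14) additionally contains elements of type 6, 5+1, 4+1+1, 2+2+1+1 (89 of its 120 elements, about 74% of primes); S_6 (6T16) additionally contains elements of type 6, 5+1, 4+2, 4+1+1, 3+2+1, 3+1+1+1, 2+2+1+1, 2+1+1+1+1 (664 of its 720 elements, about 92% of primes). None of the 23 primes tested shows any such pattern (for each of these groups the chance of that is below 10^-4), which rules them out. Hence G = S_3 (6T2), of order 6.

S_3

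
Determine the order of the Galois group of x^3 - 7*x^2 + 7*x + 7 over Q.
3

The degree of the splitting field over Q equals the order of the Galois group, so first determine the group. The polynomial is an irreducible cubic over Q and its discriminant is 3136 = 56^2, a perfect square. For an irreducible cubic, a square discriminant forces the Galois group to be A_3, the cyclic group of order 3. The Galois group C_3 (3T1) has order 3, so the splitting field has degree 3 over Q.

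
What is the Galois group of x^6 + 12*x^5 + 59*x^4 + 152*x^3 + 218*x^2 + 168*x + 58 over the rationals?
S_4

The polynomial f is an irreducible sextic over Q, so G = Gal(f/Q) is one of the 16 transitive subgroups 6T1, ..., 6T16 of S_6. The discriminant of f is -5120000, which is not a perfect square, so G is not contained in A_6. The transitive groups of degree 6 not contained in A_6 are: C_6 (6T1, order 6), S_3 (6T2, order 6), D_6 (6T3, order 12), C_3 x S_3 (6T5, order 18), A_4 x C_2 (6T6, order 24), S_4 (6T8, order 24), S_3 x S_3 (6T9, order 36), S_4 x C_2 (6T11, order 48), (S_3 x S_3) : C_2 (6T13, order 72), PGL(2,5) (6T14, order 120), S_6 (6T16, order 720). By Dedekind's theorem, for a prime p not dividing disc(f) the degrees of the irreducible factors of f mod p form the cycle type of an element of G. Factoring f modulo the 22 such primes p <= 89 (skipping 2, 5, which divide the discriminant), each new pattern first appears at: mod 3: f = (x^3 + x^2 + x + 2)(x^3 + 2x^2 + 2x + 2), pattern 3+3; mod 7: f = (x^2 + 3x + 1)(x^2 + 4x + 6)(x^2 + 5x + 5), pattern 2+2+2; mod 13: f = (x + 6)(x + 11)(x^4 + 8x^3 + x + 6), pattern 4+1+1; mod 43: f = (x + 14)(x + 33)(x^2 + 4x + 8)(x^2 + 4x + 14), pattern 2+2+1+1. No other pattern occurs in this range, so the set of observed cycle types is {3+3, 2+2+2, 4+1+1, 2+2+1+1}. The candidates containing elements of all these cycle types are S_4 (6T8) of order 24, S_4 x C_2 (6T11) of order 48, PGL(2,5) (6T14) of order 120, S_6 (6T16) of order 720; the others are excluded. The observed types are precisely the cycle types that occur in S_4 (6T8) (apart from the identity). Each of the other remaining candidates has further cycle types, and by the Chebotarev density theorem the matching factorization patterns would occur for a proportion of primes equal to their share of the group: S_4 x C_2 (6T11) additionally contains elements of type 6, 4+2, 2+1+1+1+1 (17 of its 48 elements, about 35% of primes); PGL(2,5) (6T14) additionally contains elements of type 6, 5+1 (44 of its 120 elements, about 37% of primes); S_6 (6T16) additionally contains elements of type 6, 5+1, 4+2, 3+2+1, 3+1+1+1, 2+1+1+1+1 (529 of its 720 elements, about 73% of primes). None of the 22 primes tested shows any such pattern (for each of these groups the chance of that is below 10^-4), which rules them out. Hence G = S_4 (6T8), of order 24.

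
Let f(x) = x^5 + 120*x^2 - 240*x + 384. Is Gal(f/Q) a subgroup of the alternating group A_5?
No

The polynomial is irreducible of degree 5 over Q. Its discriminant is 446172364800000, which is not a perfect square. A Galois group lies in the alternating group exactly when the discriminant is a square in Q, so the Galois group (F_20) is not contained in A_5.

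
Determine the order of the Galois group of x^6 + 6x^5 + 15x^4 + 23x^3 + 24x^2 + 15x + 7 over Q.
The degree of the splitting field over Q equals the order of the Galois group, so first determine the group. The polynomial f is an irreducible sextic over Q, so G = Gal(f/Q) is one of the 16 transitive subgroups 6T1, ..., 6T16 of S_6. The discriminant of f is -177147, which is not a perfect square, so G is not contained in A_6. The transitive groups of degree 6 not contained in A_6 are: C_6 (6T1, order 6), S_3 (6T2, order 6), D_6 (6T3, order 12), C_3 x S_3 (6T5, order 18), A_4 x C_2 (6T6, order 24), S_4 (6T8, order 24), S_3 x S_3 (6T9, order 36), S_4 x C_2 (6T11, order 48), (S_3 x S_3) : C_2 (6T13, order 72), PGL(2,5) (6T14, order 120), S_6 (6T16, order 720). By Dedekind's theorem, for a prime p not dividing disc(f) the degrees of the irreducible factors of f mod p form the cycle type of an element of G. Factoring f modulo the 33 such primes p <= 139 (skipping 3, which divides the discriminant), each new pattern first appears at: mod 2: f = (x^6 + x^4 + x^3 + x + 1), pattern 6; mod 7: f = (x)(x + 4)(x + 6)(x^3 + 3x^2 + 3x + 5), pattern 3+1+1+1; mod 17: f = (x^2 + x + 7)(x^2 + 7x + 13)(x^2 + 15x + 4), pattern 2+2+2; mod 19: f = (x^3 + 3x^2 + 3x + 10)(x^3 + 3x^2 + 3x + 14), pattern 3+3; mod 73: f = (x + 43)(x + 44)(x + 45)(x + 52)(x + 53)(x + 61), pattern 1+1+1+1+1+1. No other pattern occurs in this range, so the set of observed cycle types is {6, 3+1+1+1, 2+2+2, 3+3, 1+1+1+1+1+1}. The candidates containing elements of all these cycle types are C_3 x S_3 (6T5) of order 18, S_3 x S_3 (6T9) of order 36, (S_3 x S_3) : C_2 (6T13) of order 72, S_6 (6T16) of order 720; the others are excluded. The observed types are precisely the cycle types that occur in C_3 x S_3 (6T5). Each of the other remaining candidates has further cycle types, and by the Chebotarev density theorem the matching factorization patterns would occur for a proportion of primes equal to their share of the group: S_3 x S_3 (6T9) additionally contains elements of type 2+2+1+1 (9 of its 36 elements, about 25% of primes); (S_3 x S_3) : C_2 (6T13) additionally contains elements of type 4+2, 3+2+1, 2+2+1+1, 2+1+1+1+1 (45 of its 72 elements, about 62% of primes); S_6 (6T16) additionally contains elements of type 5+1, 4+2, 4+1+1, 3+2+1, 2+2+1+1, 2+1+1+1+1 (504 of its 720 elements, about 70% of primes). None of the 33 primes tested shows any such pattern (for each of these groups the chance of that is below 10^-4), which rules them out. Hence G = C_3 x S_3 (6T5), of order 18. The Galois group C_3 x S_3 (6T5) has order 18, so the splitting field has degree 18 over Q.

18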